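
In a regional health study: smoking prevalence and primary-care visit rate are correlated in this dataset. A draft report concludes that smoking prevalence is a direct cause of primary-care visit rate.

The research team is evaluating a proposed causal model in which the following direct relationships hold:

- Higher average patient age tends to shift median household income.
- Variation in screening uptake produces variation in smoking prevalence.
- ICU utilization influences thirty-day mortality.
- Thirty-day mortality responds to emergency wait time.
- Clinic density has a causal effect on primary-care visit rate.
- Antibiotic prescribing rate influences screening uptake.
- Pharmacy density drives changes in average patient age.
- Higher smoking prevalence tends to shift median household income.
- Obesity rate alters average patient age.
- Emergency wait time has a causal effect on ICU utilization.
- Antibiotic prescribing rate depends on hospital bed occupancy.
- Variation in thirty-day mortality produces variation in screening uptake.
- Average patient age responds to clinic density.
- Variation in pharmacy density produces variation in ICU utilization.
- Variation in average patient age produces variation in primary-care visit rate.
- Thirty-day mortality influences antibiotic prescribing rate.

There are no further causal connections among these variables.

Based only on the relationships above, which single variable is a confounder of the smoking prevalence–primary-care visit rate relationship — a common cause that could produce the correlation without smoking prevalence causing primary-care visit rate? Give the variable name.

Pharmacy density has a causal path to smoking prevalence (pharmacy density → ICU utilization → thirty-day mortality → screening uptake → smoking prevalence) and a separate causal path to primary-care visit rate (pharmacy density → average patient age → primary-care visit rate), so it is a common cause of both.
No stated relationship gives smoking prevalence a causal route to primary-care visit rate, so the correlation is explained by the shared upstream cause rather than a direct effect.

pharmacy density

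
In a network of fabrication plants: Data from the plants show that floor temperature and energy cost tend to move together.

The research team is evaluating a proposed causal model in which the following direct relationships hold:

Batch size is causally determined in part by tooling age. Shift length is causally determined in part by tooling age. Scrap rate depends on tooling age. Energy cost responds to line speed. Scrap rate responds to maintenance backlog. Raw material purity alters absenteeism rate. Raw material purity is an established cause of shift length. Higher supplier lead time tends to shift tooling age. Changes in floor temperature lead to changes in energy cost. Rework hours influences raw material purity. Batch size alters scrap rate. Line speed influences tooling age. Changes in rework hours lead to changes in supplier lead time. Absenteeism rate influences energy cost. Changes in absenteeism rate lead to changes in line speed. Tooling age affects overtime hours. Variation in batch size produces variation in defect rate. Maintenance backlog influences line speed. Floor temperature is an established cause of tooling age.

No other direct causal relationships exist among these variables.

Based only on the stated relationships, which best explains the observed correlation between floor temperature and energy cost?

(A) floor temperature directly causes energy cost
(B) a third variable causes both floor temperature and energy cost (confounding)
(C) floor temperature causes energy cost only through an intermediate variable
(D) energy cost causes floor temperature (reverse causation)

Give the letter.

There is a stated direct causal link floor temperature → energy cost, and no variable causes both floor temperature and energy cost, so the correlation reflects direct causation.

A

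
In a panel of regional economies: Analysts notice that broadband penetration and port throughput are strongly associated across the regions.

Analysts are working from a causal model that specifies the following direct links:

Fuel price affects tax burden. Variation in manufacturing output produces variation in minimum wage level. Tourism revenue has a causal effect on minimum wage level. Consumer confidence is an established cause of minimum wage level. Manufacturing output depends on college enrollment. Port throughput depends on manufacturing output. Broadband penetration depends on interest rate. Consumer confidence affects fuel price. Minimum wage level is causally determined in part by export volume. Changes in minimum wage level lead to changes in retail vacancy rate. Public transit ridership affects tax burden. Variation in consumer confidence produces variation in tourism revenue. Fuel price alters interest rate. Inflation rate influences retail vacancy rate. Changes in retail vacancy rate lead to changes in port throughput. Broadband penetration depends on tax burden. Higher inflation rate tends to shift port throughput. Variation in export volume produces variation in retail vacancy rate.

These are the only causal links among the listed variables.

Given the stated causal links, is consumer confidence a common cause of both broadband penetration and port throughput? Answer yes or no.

yes

Consumer confidence has a causal path to broadband penetration (consumer confidence → fuel price → tax burden → broadband penetration) and to port throughput (consumer confidence → minimum wage level → retail vacancy rate → port throughput), so it is a common cause of both — a confounder.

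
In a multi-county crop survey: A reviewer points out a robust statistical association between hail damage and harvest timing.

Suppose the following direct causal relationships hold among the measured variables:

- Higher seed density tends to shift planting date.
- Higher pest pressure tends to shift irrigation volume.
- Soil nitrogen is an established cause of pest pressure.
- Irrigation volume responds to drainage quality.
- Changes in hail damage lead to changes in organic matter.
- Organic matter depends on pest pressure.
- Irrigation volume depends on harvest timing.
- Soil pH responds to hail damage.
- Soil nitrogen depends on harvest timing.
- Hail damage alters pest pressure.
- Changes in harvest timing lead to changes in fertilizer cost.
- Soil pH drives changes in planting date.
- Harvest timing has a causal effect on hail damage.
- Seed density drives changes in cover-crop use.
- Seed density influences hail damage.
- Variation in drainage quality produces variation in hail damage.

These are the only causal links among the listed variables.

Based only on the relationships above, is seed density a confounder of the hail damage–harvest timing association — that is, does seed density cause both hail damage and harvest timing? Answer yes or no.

Seed density has no stated causal path to harvest timing. A confounder must cause both variables, so seed density does not qualify.

no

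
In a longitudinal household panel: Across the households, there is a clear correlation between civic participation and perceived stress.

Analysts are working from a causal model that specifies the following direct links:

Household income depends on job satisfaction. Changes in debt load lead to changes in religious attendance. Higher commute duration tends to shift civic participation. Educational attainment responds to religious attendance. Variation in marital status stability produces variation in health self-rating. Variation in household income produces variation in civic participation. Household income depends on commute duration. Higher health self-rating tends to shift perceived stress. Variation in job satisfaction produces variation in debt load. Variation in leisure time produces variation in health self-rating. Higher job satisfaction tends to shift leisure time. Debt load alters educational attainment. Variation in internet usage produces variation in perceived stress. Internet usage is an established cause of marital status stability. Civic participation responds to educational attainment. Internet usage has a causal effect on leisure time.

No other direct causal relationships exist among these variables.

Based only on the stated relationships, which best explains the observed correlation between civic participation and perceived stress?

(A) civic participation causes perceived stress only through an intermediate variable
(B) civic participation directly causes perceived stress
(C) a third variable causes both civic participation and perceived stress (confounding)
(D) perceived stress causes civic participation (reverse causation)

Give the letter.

Job satisfaction causes civic participation (job satisfaction → household income → civic participation) and perceived stress (job satisfaction → leisure time → health self-rating → perceived stress) — a common cause creating the correlation.
There is no stated path from civic participation to perceived stress or from perceived stress to civic participation, so neither direct nor reverse causation applies.

C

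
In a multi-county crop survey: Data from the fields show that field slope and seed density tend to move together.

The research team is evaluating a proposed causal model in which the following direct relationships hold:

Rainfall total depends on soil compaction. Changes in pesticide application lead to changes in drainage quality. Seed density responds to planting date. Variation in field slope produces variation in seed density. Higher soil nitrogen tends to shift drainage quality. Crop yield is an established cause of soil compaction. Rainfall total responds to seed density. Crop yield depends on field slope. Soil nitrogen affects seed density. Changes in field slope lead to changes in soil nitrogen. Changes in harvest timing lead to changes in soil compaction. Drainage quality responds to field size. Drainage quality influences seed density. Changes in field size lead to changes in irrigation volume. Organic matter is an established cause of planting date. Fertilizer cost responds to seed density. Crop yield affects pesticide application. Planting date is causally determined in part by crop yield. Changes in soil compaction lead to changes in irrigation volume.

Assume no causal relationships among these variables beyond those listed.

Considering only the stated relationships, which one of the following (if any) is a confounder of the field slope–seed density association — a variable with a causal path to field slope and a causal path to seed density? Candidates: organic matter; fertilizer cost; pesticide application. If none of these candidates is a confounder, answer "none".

none

None of the listed candidates has causal paths to both field slope and seed density in the stated relationships, so none is a common cause.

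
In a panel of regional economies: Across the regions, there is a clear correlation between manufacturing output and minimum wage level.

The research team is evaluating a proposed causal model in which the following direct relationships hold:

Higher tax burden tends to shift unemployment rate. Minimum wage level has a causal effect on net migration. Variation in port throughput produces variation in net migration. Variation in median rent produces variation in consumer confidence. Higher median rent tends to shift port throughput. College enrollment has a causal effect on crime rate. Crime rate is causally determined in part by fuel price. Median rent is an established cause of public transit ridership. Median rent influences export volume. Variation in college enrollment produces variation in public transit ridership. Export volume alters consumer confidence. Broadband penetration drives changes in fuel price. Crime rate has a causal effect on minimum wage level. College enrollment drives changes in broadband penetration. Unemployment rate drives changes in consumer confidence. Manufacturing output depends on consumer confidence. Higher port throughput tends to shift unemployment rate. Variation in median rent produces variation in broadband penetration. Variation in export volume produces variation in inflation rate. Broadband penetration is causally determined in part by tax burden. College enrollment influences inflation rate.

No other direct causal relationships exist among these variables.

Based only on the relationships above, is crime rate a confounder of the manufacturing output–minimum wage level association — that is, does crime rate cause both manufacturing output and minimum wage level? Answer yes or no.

Crime rate has no stated causal path to manufacturing output. A confounder must cause both variables, so crime rate does not qualify.

no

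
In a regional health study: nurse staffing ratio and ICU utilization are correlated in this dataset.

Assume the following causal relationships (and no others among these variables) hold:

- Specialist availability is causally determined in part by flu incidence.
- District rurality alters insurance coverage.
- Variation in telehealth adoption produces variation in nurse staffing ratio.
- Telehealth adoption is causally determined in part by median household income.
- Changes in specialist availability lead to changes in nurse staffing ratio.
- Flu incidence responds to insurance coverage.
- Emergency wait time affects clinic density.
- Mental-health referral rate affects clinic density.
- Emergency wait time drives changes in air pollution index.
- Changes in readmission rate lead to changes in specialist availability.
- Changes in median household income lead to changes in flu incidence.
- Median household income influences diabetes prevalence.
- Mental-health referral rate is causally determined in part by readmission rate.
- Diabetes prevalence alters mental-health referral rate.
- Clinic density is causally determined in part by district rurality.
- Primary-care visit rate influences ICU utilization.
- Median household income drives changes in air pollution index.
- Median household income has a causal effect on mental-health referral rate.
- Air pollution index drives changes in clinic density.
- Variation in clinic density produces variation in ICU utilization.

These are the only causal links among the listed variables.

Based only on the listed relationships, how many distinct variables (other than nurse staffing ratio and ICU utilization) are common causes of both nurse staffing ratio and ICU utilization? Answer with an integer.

The common causes are: district rurality (to nurse staffing ratio via district rurality → insurance coverage → flu incidence → specialist availability → nurse staffing ratio; to ICU utilization via district rurality → clinic density → ICU utilization); median household income (to nurse staffing ratio via median household income → telehealth adoption → nurse staffing ratio; to ICU utilization via median household income → mental-health referral rate → clinic density → ICU utilization); readmission rate (to nurse staffing ratio via readmission rate → specialist availability → nurse staffing ratio; to ICU utilization via readmission rate → mental-health referral rate → clinic density → ICU utilization).
Every other variable lacks a causal path to at least one of nurse staffing ratio and ICU utilization.

3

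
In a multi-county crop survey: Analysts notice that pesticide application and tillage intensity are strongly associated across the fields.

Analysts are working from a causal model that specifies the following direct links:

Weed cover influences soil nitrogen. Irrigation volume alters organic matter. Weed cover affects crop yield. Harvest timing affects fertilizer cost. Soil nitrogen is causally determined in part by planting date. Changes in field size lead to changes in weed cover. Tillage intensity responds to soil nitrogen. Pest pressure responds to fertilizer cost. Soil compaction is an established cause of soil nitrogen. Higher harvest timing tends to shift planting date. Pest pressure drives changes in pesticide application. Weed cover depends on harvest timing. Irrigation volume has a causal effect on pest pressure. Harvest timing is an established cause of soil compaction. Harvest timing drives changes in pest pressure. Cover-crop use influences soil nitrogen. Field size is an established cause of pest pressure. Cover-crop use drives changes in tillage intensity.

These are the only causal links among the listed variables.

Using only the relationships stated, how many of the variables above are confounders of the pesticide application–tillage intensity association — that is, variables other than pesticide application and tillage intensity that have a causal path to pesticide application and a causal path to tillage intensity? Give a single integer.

The common causes are: field size (to pesticide application via field size → pest pressure → pesticide application; to tillage intensity via field size → weed cover → soil nitrogen → tillage intensity); harvest timing (to pesticide application via harvest timing → pest pressure → pesticide application; to tillage intensity via harvest timing → weed cover → soil nitrogen → tillage intensity).
Every other variable lacks a causal path to at least one of pesticide application and tillage intensity.

2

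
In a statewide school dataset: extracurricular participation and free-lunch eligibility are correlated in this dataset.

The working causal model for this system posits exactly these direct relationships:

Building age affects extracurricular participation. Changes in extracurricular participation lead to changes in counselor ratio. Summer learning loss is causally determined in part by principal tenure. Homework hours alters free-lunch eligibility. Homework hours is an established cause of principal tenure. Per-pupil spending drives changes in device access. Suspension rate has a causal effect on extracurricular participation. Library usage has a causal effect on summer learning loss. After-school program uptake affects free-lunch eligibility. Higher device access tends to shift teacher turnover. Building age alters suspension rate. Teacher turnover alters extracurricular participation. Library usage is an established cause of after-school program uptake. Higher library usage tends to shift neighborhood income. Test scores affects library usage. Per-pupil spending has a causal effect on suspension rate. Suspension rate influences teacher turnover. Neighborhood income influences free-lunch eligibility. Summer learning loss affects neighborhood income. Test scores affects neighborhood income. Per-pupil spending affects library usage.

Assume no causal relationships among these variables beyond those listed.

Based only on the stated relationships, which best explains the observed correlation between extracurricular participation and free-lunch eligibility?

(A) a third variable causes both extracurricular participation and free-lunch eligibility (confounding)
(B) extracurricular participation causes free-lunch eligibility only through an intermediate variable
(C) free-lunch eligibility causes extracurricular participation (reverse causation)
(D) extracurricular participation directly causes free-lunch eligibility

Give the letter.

Per-pupil spending causes extracurricular participation (per-pupil spending → suspension rate → extracurricular participation) and free-lunch eligibility (per-pupil spending → library usage → after-school program uptake → free-lunch eligibility) — a common cause creating the correlation.
There is no stated path from extracurricular participation to free-lunch eligibility or from free-lunch eligibility to extracurricular participation, so neither direct nor reverse causation applies.

A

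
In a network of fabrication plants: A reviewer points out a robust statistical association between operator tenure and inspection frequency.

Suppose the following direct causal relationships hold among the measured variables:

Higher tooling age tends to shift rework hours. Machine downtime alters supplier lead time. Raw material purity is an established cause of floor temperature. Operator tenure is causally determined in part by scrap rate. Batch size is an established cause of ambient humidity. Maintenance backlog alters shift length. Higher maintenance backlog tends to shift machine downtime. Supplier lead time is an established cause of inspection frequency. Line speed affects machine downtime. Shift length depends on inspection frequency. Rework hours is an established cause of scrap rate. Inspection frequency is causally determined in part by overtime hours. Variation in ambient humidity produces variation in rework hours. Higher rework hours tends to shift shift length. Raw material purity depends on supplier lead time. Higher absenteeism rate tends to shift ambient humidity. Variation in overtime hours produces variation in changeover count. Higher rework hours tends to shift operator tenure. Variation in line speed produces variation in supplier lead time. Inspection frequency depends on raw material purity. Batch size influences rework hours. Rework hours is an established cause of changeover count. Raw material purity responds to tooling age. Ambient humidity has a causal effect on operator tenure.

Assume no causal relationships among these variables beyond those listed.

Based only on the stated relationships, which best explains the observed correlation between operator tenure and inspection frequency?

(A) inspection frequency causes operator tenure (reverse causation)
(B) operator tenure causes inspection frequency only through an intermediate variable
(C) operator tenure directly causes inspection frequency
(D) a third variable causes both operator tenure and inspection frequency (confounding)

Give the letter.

Tooling age causes operator tenure (tooling age → rework hours → operator tenure) and inspection frequency (tooling age → raw material purity → inspection frequency) — a common cause creating the correlation.
There is no stated path from operator tenure to inspection frequency or from inspection frequency to operator tenure, so neither direct nor reverse causation applies.

D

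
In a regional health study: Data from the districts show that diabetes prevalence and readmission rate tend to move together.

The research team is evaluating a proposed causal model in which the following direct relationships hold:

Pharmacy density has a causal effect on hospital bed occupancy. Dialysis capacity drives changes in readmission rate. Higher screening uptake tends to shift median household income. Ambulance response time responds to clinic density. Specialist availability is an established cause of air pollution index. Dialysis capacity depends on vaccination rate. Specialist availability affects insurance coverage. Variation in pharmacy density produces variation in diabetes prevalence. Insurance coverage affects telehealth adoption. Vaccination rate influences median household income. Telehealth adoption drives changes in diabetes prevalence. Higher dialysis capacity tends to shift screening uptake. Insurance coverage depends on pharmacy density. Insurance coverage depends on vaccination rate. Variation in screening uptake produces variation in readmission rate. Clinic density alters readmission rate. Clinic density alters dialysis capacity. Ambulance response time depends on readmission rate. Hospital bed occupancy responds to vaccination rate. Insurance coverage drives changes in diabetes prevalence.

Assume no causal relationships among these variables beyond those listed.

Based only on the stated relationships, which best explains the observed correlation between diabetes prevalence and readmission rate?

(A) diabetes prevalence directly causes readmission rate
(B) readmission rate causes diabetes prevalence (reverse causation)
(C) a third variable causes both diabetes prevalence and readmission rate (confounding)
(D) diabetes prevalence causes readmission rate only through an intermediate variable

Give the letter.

Vaccination rate causes diabetes prevalence (vaccination rate → insurance coverage → diabetes prevalence) and readmission rate (vaccination rate → dialysis capacity → readmission rate) — a common cause creating the correlation.
There is no stated path from diabetes prevalence to readmission rate or from readmission rate to diabetes prevalence, so neither direct nor reverse causation applies.

C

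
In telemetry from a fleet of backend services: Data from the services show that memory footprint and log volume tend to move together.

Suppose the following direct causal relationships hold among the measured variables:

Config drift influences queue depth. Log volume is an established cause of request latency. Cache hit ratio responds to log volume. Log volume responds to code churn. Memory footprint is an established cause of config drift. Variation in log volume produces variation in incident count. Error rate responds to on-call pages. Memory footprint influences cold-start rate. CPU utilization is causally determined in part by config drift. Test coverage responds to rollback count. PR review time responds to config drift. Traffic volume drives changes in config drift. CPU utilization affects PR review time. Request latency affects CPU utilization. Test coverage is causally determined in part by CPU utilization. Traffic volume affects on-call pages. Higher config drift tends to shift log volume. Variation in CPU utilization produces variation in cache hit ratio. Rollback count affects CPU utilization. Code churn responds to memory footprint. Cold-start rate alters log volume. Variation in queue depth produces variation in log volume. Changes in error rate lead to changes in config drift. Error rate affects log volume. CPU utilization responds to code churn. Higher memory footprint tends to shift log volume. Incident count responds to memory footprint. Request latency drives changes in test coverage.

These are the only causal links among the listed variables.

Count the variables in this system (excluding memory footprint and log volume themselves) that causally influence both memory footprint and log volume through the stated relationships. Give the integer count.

0

No listed variable has a causal path to both memory footprint and log volume, so there are no common causes.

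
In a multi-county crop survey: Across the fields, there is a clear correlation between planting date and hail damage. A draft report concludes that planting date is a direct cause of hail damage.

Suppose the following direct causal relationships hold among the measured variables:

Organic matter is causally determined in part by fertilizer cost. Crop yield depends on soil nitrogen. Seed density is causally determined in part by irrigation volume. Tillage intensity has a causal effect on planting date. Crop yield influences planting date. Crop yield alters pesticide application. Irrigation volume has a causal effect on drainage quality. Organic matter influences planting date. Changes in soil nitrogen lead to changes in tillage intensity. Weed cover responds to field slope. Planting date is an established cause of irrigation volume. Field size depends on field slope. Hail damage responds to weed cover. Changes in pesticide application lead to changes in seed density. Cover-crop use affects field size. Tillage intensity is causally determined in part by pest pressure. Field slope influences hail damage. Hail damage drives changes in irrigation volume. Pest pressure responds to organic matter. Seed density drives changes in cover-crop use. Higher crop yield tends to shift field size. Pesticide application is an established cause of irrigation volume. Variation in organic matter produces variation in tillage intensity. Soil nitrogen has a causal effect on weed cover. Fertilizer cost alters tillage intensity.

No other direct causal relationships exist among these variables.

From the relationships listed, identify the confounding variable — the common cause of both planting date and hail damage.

soil nitrogen

Soil nitrogen has a causal path to planting date (soil nitrogen → tillage intensity → planting date) and a separate causal path to hail damage (soil nitrogen → weed cover → hail damage), so it is a common cause of both.
No stated relationship gives planting date a causal route to hail damage, so the correlation is explained by the shared upstream cause rather than a direct effect.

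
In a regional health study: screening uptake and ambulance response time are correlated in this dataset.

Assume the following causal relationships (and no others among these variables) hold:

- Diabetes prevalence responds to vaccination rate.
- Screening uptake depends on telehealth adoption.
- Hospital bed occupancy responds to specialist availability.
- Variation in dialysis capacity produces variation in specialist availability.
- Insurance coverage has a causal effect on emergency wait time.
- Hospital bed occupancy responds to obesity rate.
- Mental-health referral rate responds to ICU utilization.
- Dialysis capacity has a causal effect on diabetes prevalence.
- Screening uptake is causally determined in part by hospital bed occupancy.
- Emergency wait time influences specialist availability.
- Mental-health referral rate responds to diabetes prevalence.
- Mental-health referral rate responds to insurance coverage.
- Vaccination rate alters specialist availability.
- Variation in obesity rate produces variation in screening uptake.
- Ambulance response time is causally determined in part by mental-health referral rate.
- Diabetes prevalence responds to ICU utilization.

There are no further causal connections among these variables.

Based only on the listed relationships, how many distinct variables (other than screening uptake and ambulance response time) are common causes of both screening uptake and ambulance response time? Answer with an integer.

3

The common causes are: dialysis capacity (to screening uptake via dialysis capacity → specialist availability → hospital bed occupancy → screening uptake; to ambulance response time via dialysis capacity → diabetes prevalence → mental-health referral rate → ambulance response time); insurance coverage (to screening uptake via insurance coverage → emergency wait time → specialist availability → hospital bed occupancy → screening uptake; to ambulance response time via insurance coverage → mental-health referral rate → ambulance response time); vaccination rate (to screening uptake via vaccination rate → specialist availability → hospital bed occupancy → screening uptake; to ambulance response time via vaccination rate → diabetes prevalence → mental-health referral rate → ambulance response time).
Every other variable lacks a causal path to at least one of screening uptake and ambulance response time.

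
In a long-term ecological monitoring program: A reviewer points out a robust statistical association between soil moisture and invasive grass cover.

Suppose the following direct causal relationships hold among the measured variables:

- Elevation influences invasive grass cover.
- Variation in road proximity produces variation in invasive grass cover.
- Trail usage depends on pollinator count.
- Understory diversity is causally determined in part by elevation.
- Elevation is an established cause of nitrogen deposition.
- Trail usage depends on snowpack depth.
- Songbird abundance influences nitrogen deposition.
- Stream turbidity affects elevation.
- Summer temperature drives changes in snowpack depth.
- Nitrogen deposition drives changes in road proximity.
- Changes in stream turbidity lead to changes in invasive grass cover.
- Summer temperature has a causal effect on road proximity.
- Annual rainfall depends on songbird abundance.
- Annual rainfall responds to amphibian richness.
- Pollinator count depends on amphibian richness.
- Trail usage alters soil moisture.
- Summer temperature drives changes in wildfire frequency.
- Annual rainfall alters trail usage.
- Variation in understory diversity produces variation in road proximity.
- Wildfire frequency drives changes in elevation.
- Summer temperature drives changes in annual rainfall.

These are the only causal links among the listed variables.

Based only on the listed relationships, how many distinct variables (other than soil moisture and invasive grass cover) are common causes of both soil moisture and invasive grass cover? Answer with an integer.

2

The common causes are: songbird abundance (to soil moisture via songbird abundance → annual rainfall → trail usage → soil moisture; to invasive grass cover via songbird abundance → nitrogen deposition → road proximity → invasive grass cover); summer temperature (to soil moisture via summer temperature → annual rainfall → trail usage → soil moisture; to invasive grass cover via summer temperature → road proximity → invasive grass cover).
Every other variable lacks a causal path to at least one of soil moisture and invasive grass cover.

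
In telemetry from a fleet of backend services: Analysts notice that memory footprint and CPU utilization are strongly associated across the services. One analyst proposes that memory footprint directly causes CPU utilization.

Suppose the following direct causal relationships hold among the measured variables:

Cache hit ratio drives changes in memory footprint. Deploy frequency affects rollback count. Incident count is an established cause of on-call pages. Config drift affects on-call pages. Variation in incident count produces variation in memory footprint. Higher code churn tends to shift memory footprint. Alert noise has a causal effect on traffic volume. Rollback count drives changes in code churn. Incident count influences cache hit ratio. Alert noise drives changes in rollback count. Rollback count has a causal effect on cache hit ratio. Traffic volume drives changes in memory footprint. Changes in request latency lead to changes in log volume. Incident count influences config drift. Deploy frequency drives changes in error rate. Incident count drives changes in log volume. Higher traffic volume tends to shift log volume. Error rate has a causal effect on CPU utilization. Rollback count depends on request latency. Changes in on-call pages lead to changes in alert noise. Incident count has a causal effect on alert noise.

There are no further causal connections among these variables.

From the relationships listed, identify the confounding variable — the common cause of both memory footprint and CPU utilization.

deploy frequency

Deploy frequency has a causal path to memory footprint (deploy frequency → rollback count → cache hit ratio → memory footprint) and a separate causal path to CPU utilization (deploy frequency → error rate → CPU utilization), so it is a common cause of both.
No stated relationship gives memory footprint a causal route to CPU utilization, so the correlation is explained by the shared upstream cause rather than a direct effect.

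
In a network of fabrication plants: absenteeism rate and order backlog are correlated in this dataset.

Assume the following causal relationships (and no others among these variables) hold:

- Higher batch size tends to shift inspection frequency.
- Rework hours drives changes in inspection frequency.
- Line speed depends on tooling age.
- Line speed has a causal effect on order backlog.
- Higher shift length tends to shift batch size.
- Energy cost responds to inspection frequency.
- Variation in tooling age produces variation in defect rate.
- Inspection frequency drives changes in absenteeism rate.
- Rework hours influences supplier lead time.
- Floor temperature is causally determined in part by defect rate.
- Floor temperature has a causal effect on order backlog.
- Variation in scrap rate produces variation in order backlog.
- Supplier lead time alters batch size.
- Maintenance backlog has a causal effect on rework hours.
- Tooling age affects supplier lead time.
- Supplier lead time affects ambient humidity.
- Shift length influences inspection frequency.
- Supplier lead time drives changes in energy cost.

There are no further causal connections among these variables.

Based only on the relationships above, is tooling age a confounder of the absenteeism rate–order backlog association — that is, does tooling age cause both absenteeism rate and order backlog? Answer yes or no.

Tooling age has a causal path to absenteeism rate (tooling age → supplier lead time → batch size → inspection frequency → absenteeism rate) and to order backlog (tooling age → line speed → order backlog), so it is a common cause of both — a confounder.

yes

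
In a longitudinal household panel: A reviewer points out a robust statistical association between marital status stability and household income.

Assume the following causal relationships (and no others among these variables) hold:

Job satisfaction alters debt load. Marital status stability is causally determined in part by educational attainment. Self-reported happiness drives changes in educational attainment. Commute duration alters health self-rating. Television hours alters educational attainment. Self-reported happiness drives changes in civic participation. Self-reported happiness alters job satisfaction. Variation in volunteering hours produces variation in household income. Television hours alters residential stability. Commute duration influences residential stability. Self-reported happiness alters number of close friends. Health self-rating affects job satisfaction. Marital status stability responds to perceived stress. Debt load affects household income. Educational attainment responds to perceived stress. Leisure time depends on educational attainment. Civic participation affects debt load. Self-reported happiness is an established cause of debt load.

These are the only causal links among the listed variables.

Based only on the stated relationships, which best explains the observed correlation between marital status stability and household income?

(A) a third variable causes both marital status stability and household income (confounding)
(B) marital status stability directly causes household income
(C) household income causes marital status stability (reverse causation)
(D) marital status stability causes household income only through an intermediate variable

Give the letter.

A

Self-reported happiness causes marital status stability (self-reported happiness → educational attainment → marital status stability) and household income (self-reported happiness → debt load → household income) — a common cause creating the correlation.
There is no stated path from marital status stability to household income or from household income to marital status stability, so neither direct nor reverse causation applies.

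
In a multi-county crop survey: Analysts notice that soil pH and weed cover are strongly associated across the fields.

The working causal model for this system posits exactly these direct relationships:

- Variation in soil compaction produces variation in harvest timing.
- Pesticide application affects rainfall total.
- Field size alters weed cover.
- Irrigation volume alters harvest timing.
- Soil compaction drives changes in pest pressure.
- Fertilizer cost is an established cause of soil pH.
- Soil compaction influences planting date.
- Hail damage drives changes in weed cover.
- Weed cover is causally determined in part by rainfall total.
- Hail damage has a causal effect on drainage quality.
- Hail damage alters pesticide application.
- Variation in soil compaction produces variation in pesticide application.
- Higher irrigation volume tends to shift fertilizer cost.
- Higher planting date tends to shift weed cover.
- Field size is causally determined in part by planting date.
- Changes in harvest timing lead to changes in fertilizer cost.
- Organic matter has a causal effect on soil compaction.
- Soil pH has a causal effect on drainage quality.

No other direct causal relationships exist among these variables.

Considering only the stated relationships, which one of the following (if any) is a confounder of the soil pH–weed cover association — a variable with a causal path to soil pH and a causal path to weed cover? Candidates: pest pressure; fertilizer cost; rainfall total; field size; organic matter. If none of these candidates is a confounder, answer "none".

organic matter

Organic matter causes soil pH (organic matter → soil compaction → harvest timing → fertilizer cost → soil pH) and also causes weed cover (organic matter → soil compaction → planting date → weed cover); it is a common cause of both.
Each of the other candidates lacks a causal path to at least one of soil pH and weed cover, so they do not confound the relationship.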